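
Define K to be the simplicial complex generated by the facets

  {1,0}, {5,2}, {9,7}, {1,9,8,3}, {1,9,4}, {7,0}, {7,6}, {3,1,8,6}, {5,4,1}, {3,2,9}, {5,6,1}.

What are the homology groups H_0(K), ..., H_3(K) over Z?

We work with the vertex ordering 0 < 1 < 2 < 3 < 4 < 5 < 6 < 7 < 8 < 9. The simplices of K, each written with vertices in increasing order, are:

  0-simplices (10): [0], [1], [2], [3], [4], [5], [6], [7], [8], [9]
  1-simplices (21): [0,1], [0,7], [1,3], [1,4], [1,5], [1,6], [1,8], [1,9], [2,3], [2,5], [2,9], [3,6], [3,8], [3,9], [4,5], [4,9], [5,6], [6,7], [6,8], [7,9], [8,9]
  2-simplices (11): [1,3,6], [1,3,8], [1,3,9], [1,4,5], [1,4,9], [1,5,6], [1,6,8], [1,8,9], [2,3,9], [3,6,8], [3,8,9]
  3-simplices (2): [1,3,6,8], [1,3,8,9]

giving chain groups C_0 ≅ Z^10, C_1 ≅ Z^21, C_2 ≅ Z^11, C_3 ≅ Z^2.

The boundary map ∂_1: C_1 → C_0 is given by ∂[p,q] = [q] − [p]. For instance
  ∂[5,6] = [6] − [5].
As a 10×21 matrix over Z this has rank 9, with invariant factors (1,1,1,1,1,1,1,1,1).

The boundary map ∂_2: C_2 → C_1 sends each 2-simplex [p,q,r] to [q,r] − [p,r] + [p,q]. For instance
  ∂[1,3,6] = [3,6] − [1,6] + [1,3],
  ∂[1,6,8] = [6,8] − [1,8] + [1,6].
The 21×11 boundary matrix has rank 9 and Smith normal form diag(1,1,1,1,1,1,1,1,1).

∂_3: C_3 → C_2 sends each 3-simplex σ to the alternating sum Σ_i (−1)^i (σ with its i-th vertex removed). For instance
  ∂[1,3,8,9] = [3,8,9] − [1,8,9] + [1,3,9] − [1,3,8],
  ∂[1,3,6,8] = [3,6,8] − [1,6,8] + [1,3,8] − [1,3,6].
The 11×2 boundary matrix has rank 2 and Smith normal form diag(1,1).

Reading off H_k = ker ∂_k / im ∂_{k+1}:

  H_0: rank C_0 − rank ∂_1 = 10 − 9 = 1, and the invariant factors of ∂_1 are all 1, so H_0 = Z.
  H_1: rank ker ∂_1 − rank ∂_2 = (21 − 9) − 9 = 3, and the invariant factors of ∂_2 are all 1, so H_1 = Z^3.
  H_2: rank ker ∂_2 − rank ∂_3 = (11 − 9) − 2 = 0, and the invariant factors of ∂_3 are all 1, so H_2 = 0.
  H_3: rank ker ∂_3 − rank ∂_4 = (2 − 2) − 0 = 0, and there is no ∂_4, so H_3 = 0.

H_0 ≅ Z,  H_1 ≅ Z^3,  H_2 = 0,  H_3 = 0.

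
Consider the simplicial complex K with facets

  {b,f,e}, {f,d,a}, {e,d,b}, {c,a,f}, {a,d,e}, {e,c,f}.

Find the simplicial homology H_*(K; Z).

H_0 ≅ Z,  H_1 ≅ Z,  H_2 = 0.

We work with the vertex ordering a < b < c < d < e < f. The simplices of K, each written with vertices in increasing order, are:

  0-simplices (6): a, b, c, d, e, f
  1-simplices (12): ac, ad, ae, af, bd, be, bf, ce, cf, de, df, ef
  2-simplices (6): acf, ade, adf, bde, bef, cef

Hence C_0 ≅ Z^6, C_1 ≅ Z^12, C_2 ≅ Z^6.

Boundary ∂_1: C_1 → C_0 sends each edge [p,q] (with p < q) to q − p. For instance
  ∂ce = e − c.
The 6×12 boundary matrix has rank 5 and Smith normal form diag(1,1,1,1,1).

The boundary map ∂_2: C_2 → C_1 acts by ∂[p,q,r] = [q,r] − [p,r] + [p,q]. For instance
  ∂cef = ef − cf + ce,
  ∂acf = cf − af + ac.
This gives a 12×6 integer matrix of rank 6; reducing to Smith normal form yields diagonal entries (1,1,1,1,1,1).

From H_k ≅ ker(∂_k) / im(∂_{k+1}) we obtain:

  H_0: rank C_0 − rank ∂_1 = 6 − 5 = 1, and the invariant factors of ∂_1 are all 1, so H_0 = Z.
  H_1: rank ker ∂_1 − rank ∂_2 = (12 − 5) − 6 = 1, and the invariant factors of ∂_2 are all 1, so H_1 = Z.
  H_2: rank ker ∂_2 − rank ∂_3 = (6 − 6) − 0 = 0, and there is no ∂_3, so H_2 = 0.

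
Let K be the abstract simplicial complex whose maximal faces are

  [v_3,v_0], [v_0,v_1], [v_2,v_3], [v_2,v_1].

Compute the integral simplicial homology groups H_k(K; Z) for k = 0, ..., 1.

H_0 = Z,  H_1 = Z.

Take the total order v_0 < v_1 < v_2 < v_3 on the vertex set. Then K (dimension 1) consists of the simplices:

  0-simplices (4): [v_0], [v_1], [v_2], [v_3]
  1-simplices (4): [v_0,v_1], [v_0,v_3], [v_1,v_2], [v_2,v_3]

Hence C_0 ≅ Z^4, C_1 ≅ Z^4.

The boundary map ∂_1: C_1 → C_0 is given by ∂[p,q] = [q] − [p].
The resulting 4×4 matrix has rank 3, and its Smith normal form has invariant factors (1,1,1).

Reading off H_k = ker ∂_k / im ∂_{k+1}:

  H_0: rank C_0 − rank ∂_1 = 4 − 3 = 1, and the invariant factors of ∂_1 are all 1, so H_0 = Z.
  H_1: rank ker ∂_1 − rank ∂_2 = (4 − 3) − 0 = 1, and there is no ∂_2, so H_1 = Z.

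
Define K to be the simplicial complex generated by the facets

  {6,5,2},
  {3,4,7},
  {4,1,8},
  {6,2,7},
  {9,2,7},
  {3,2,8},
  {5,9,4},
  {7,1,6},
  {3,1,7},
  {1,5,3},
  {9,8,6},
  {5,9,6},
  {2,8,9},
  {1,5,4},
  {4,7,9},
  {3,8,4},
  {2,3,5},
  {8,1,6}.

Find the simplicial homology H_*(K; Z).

H_0 = Z,  H_1 = Z ⊕ Z/2Z,  H_2 = 0.

We work with the vertex ordering 1 < 2 < 3 < 4 < 5 < 6 < 7 < 8 < 9. The simplices of K, each written with vertices in increasing order, are:

  0-simplices (9): [1], [2], [3], [4], [5], [6], [7], [8], [9]
  1-simplices (27): (27 of them)
  2-simplices (18): [1,3,5], [1,3,7], [1,4,5], [1,4,8], [1,6,7], [1,6,8], [2,3,5], [2,3,8], [2,5,6], [2,6,7], [2,7,9], [2,8,9], [3,4,7], [3,4,8], [4,5,9], [4,7,9], [5,6,9], [6,8,9]

giving chain groups C_0 ≅ Z^9, C_1 ≅ Z^27, C_2 ≅ Z^18.

Boundary ∂_1: C_1 → C_0 is given by ∂[p,q] = [q] − [p]. For instance
  ∂[3,4] = [4] − [3].
As a 9×27 matrix over Z this has rank 8, with invariant factors (1,1,1,1,1,1,1,1).

∂_2: C_2 → C_1 sends each 2-simplex [p,q,r] to [q,r] − [p,r] + [p,q]. For instance
  ∂[1,4,8] = [4,8] − [1,8] + [1,4],
  ∂[5,6,9] = [6,9] − [5,9] + [5,6].
The 27×18 boundary matrix has rank 18 and Smith normal form diag(1,1,1,1,1,1,1,1,1,1,1,1,1,1,1,1,1,2).

From H_k ≅ ker(∂_k) / im(∂_{k+1}) we obtain:

  H_0: rank C_0 − rank ∂_1 = 9 − 8 = 1, and the invariant factors of ∂_1 are all 1, so H_0 ≅ Z.
  H_1: rank ker ∂_1 − rank ∂_2 = (27 − 8) − 18 = 1, and ∂_2 has invariant factor 2 > 1, so H_1 ≅ Z ⊕ Z/2Z.
  H_2: rank ker ∂_2 − rank ∂_3 = (18 − 18) − 0 = 0, and there is no ∂_3, so H_2 ≅ 0.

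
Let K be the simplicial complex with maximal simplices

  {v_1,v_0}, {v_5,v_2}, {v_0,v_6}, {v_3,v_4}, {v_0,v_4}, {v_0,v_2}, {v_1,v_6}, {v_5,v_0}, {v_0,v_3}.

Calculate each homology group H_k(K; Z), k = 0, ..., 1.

Order the vertices as v_0 < v_1 < v_2 < v_3 < v_4 < v_5 < v_6. Listing each simplex with vertices in this order, K has dimension 1 with simplices:

  0-simplices (7): [v_0], [v_1], [v_2], [v_3], [v_4], [v_5], [v_6]
  1-simplices (9): [v_0,v_1], [v_0,v_2], [v_0,v_3], [v_0,v_4], [v_0,v_5], [v_0,v_6], [v_1,v_6], [v_2,v_5], [v_3,v_4]

giving chain groups C_0 ≅ Z^7, C_1 ≅ Z^9.

The boundary map ∂_1: C_1 → C_0 sends each edge [p,q] (with p < q) to q − p.
The resulting 7×9 matrix has rank 6, and its Smith normal form has invariant factors (1,1,1,1,1,1).

From H_k ≅ ker(∂_k) / im(∂_{k+1}) we obtain:

  H_0: rank C_0 − rank ∂_1 = 7 − 6 = 1, and the invariant factors of ∂_1 are all 1, so H_0 ≅ Z.
  H_1: rank ker ∂_1 − rank ∂_2 = (9 − 6) − 0 = 3, and there is no ∂_2, so H_1 ≅ Z^3.

As a check, the Euler characteristic is 7 − 9 = -2, which agrees with 1 − 3 = -2.

H_0 = Z,  H_1 = Z^3.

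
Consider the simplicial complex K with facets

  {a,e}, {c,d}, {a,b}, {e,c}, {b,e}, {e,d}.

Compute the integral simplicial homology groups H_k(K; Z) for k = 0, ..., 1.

Take the total order a < b < c < d < e on the vertex set. Then K (dimension 1) consists of the simplices:

  0-simplices (5): a, b, c, d, e
  1-simplices (6): ab, ae, be, cd, ce, de

giving chain groups C_0 ≅ Z^5, C_1 ≅ Z^6.

The boundary map ∂_1: C_1 → C_0 sends each edge [p,q] (with p < q) to q − p. For instance
  ∂de = e − d.
The resulting 5×6 matrix has rank 4, and its Smith normal form has invariant factors (1,1,1,1).

Reading off H_k = ker ∂_k / im ∂_{k+1}:

  H_0: rank C_0 − rank ∂_1 = 5 − 4 = 1, and the invariant factors of ∂_1 are all 1, so H_0 ≅ Z.
  H_1: rank ker ∂_1 − rank ∂_2 = (6 − 4) − 0 = 2, and there is no ∂_2, so H_1 ≅ Z^2.

As a check, the Euler characteristic is 5 − 6 = -1, which agrees with 1 − 2 = -1.

H_0 ≅ Z,  H_1 ≅ Z^2.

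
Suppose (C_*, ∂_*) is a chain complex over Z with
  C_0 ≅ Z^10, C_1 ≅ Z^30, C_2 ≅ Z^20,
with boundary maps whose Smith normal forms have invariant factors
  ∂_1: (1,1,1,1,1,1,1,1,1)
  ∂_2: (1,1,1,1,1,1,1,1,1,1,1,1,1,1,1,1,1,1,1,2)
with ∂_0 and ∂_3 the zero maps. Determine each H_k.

H_0: b_0 = 10 − 0 − 9 = 1; torsion from ∂_1 factors > 1: none. So H_0 ≅ Z.
H_1: b_1 = 30 − 9 − 20 = 1; torsion from ∂_2 factors > 1: [2]. So H_1 ≅ Z ⊕ Z/2.
H_2: b_2 = 20 − 20 − 0 = 0; torsion from ∂_3 factors > 1: none. So H_2 ≅ 0.

H_0 ≅ Z,  H_1 ≅ Z ⊕ Z/2,  H_2 = 0.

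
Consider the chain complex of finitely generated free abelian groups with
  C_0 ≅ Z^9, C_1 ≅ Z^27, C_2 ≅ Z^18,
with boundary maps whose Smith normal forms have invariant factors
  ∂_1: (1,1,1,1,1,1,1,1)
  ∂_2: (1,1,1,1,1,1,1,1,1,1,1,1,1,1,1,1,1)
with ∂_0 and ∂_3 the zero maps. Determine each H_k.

H_0 ≅ Z,  H_1 ≅ Z^2,  H_2 ≅ Z.

H_0: b_0 = 9 − 0 − 8 = 1; torsion from ∂_1 factors > 1: none. So H_0 ≅ Z.
H_1: b_1 = 27 − 8 − 17 = 2; torsion from ∂_2 factors > 1: none. So H_1 ≅ Z^2.
H_2: b_2 = 18 − 17 − 0 = 1; torsion from ∂_3 factors > 1: none. So H_2 ≅ Z.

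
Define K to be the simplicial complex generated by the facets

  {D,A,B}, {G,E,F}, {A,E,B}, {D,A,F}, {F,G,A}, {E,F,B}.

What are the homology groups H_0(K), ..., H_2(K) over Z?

We work with the vertex ordering A < B < D < E < F < G. The simplices of K, each written with vertices in increasing order, are:

  0-simplices (6): A, B, D, E, F, G
  1-simplices (12): AB, AD, AE, AF, AG, BD, BE, BF, DF, EF, EG, FG
  2-simplices (6): ABD, ABE, ADF, AFG, BEF, EFG

giving chain groups C_0 ≅ Z^6, C_1 ≅ Z^12, C_2 ≅ Z^6.

The boundary map ∂_1: C_1 → C_0 is given by ∂[p,q] = [q] − [p].
This gives a 6×12 integer matrix of rank 5; reducing to Smith normal form yields diagonal entries (1,1,1,1,1).

Boundary ∂_2: C_2 → C_1 maps a triangle to the signed sum of its edges. For instance
  ∂BEF = EF − BF + BE,
  ∂ABE = BE − AE + AB.
As a 12×6 matrix over Z this has rank 6, with invariant factors (1,1,1,1,1,1).

Reading off H_k = ker ∂_k / im ∂_{k+1}:

  H_0: rank C_0 − rank ∂_1 = 6 − 5 = 1, and the invariant factors of ∂_1 are all 1, so H_0 = Z.
  H_1: rank ker ∂_1 − rank ∂_2 = (12 − 5) − 6 = 1, and the invariant factors of ∂_2 are all 1, so H_1 = Z.
  H_2: rank ker ∂_2 − rank ∂_3 = (6 − 6) − 0 = 0, and there is no ∂_3, so H_2 = 0.

As a check, the Euler characteristic is 6 − 12 + 6 = 0, which agrees with 1 − 1 + 0 = 0.
(K is a triangulation of the cylinder S^1 x I.)

H_0 ≅ Z,  H_1 ≅ Z,  H_2 = 0.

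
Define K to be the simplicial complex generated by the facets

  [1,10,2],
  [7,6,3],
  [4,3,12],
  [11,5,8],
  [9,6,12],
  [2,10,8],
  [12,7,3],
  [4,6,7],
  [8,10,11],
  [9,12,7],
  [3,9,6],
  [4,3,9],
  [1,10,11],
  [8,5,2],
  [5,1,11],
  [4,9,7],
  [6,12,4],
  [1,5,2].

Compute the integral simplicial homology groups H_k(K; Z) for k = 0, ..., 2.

Take the total order 1 < 2 < 3 < 4 < 5 < 6 < 7 < 8 < 9 < 10 < 11 < 12 on the vertex set. Then K (dimension 2) consists of the simplices:

  0-simplices (12): [1], [2], [3], [4], [5], [6], [7], [8], [9], [10], [11], [12]
  1-simplices (27): (27 of them)
  2-simplices (18): (18 of them)

so the chain groups are C_0 ≅ Z^12, C_1 ≅ Z^27, C_2 ≅ Z^18.

The boundary map ∂_1: C_1 → C_0 sends each edge [p,q] (with p < q) to q − p.
This gives a 12×27 integer matrix of rank 10; reducing to Smith normal form yields diagonal entries (1,1,1,1,1,1,1,1,1,1).

∂_2: C_2 → C_1 acts by ∂[p,q,r] = [q,r] − [p,r] + [p,q]. For instance
  ∂[4,7,9] = [7,9] − [4,9] + [4,7],
  ∂[8,10,11] = [10,11] − [8,11] + [8,10].
The resulting 27×18 matrix has rank 17, and its Smith normal form has invariant factors (1,1,1,1,1,1,1,1,1,1,1,1,1,1,1,1,2).

Reading off H_k = ker ∂_k / im ∂_{k+1}:

  H_0: rank C_0 − rank ∂_1 = 12 − 10 = 2, and the invariant factors of ∂_1 are all 1, so H_0 = Z^2.
  H_1: rank ker ∂_1 − rank ∂_2 = (27 − 10) − 17 = 0, and ∂_2 has invariant factor 2 > 1, so H_1 = Z/2Z.
  H_2: rank ker ∂_2 − rank ∂_3 = (18 − 17) − 0 = 1, and there is no ∂_3, so H_2 = Z.

H_0 = Z^2,  H_1 = Z/2Z,  H_2 = Z.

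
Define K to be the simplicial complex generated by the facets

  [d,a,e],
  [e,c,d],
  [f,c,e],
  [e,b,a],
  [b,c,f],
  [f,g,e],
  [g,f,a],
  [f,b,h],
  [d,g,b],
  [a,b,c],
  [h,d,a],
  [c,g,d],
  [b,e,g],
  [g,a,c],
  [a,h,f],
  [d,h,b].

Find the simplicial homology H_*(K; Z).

Take the total order a < b < c < d < e < f < g < h on the vertex set. Then K (dimension 2) consists of the simplices:

  0-simplices (8): a, b, c, d, e, f, g, h
  1-simplices (24): ab, ac, ad, ae, af, ag, ah, bc, bd, be, bf, bg, bh, cd, ce, cf, cg, de, dg, dh, ef, eg, fg, fh
  2-simplices (16): abc, abe, acg, ade, adh, afg, afh, bcf, bdg, bdh, beg, bfh, cde, cdg, cef, efg

giving chain groups C_0 ≅ Z^8, C_1 ≅ Z^24, C_2 ≅ Z^16.

Boundary ∂_1: C_1 → C_0 is given by ∂[p,q] = [q] − [p]. For instance
  ∂bf = f − b.
As a 8×24 matrix over Z this has rank 7, with invariant factors (1,1,1,1,1,1,1).

∂_2: C_2 → C_1 maps a triangle to the signed sum of its edges. For instance
  ∂adh = dh − ah + ad,
  ∂bdh = dh − bh + bd.
The resulting 24×16 matrix has rank 15, and its Smith normal form has invariant factors (1,1,1,1,1,1,1,1,1,1,1,1,1,1,1).

Computing H_k = (kernel of ∂_k) / (image of ∂_{k+1}):

  H_0: rank C_0 − rank ∂_1 = 8 − 7 = 1, and the invariant factors of ∂_1 are all 1, so H_0 = Z.
  H_1: rank ker ∂_1 − rank ∂_2 = (24 − 7) − 15 = 2, and the invariant factors of ∂_2 are all 1, so H_1 = Z^2.
  H_2: rank ker ∂_2 − rank ∂_3 = (16 − 15) − 0 = 1, and there is no ∂_3, so H_2 = Z.

(K is a triangulation of the torus T^2.)

H_0 ≅ Z,  H_1 ≅ Z^2,  H_2 ≅ Z.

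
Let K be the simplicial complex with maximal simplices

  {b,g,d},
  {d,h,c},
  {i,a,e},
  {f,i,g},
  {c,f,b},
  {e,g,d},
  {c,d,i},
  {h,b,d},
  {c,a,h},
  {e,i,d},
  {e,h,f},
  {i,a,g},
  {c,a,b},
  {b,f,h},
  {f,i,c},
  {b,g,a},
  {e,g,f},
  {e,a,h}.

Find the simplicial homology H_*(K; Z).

Order the vertices as a < b < c < d < e < f < g < h < i. Listing each simplex with vertices in this order, K has dimension 2 with simplices:

  0-simplices (9): a, b, c, d, e, f, g, h, i
  1-simplices (27): ab, ac, ae, ag, ah, ai, bc, bd, bf, bg, bh, cd, cf, ch, ci, de, dg, dh, di, ef, eg, eh, ei, fg, fh, fi, gi
  2-simplices (18): abc, abg, ach, aeh, aei, agi, bcf, bdg, bdh, bfh, cdh, cdi, cfi, deg, dei, efg, efh, fgi

giving chain groups C_0 ≅ Z^9, C_1 ≅ Z^27, C_2 ≅ Z^18.

∂_1: C_1 → C_0 maps an edge to its endpoints' difference, ∂[p,q] = q − p.
This gives a 9×27 integer matrix of rank 8; reducing to Smith normal form yields diagonal entries (1,1,1,1,1,1,1,1).

∂_2: C_2 → C_1 acts by ∂[p,q,r] = [q,r] − [p,r] + [p,q]. For instance
  ∂deg = eg − dg + de,
  ∂aei = ei − ai + ae.
The 27×18 boundary matrix has rank 18 and Smith normal form diag(1,1,1,1,1,1,1,1,1,1,1,1,1,1,1,1,1,2).

Computing H_k = (kernel of ∂_k) / (image of ∂_{k+1}):

  H_0: rank C_0 − rank ∂_1 = 9 − 8 = 1, and the invariant factors of ∂_1 are all 1, so H_0 = Z.
  H_1: rank ker ∂_1 − rank ∂_2 = (27 − 8) − 18 = 1, and ∂_2 has invariant factor 2 > 1, so H_1 = Z ⊕ Z/2.
  H_2: rank ker ∂_2 − rank ∂_3 = (18 − 18) − 0 = 0, and there is no ∂_3, so H_2 = 0.

H_0 ≅ Z,  H_1 ≅ Z ⊕ Z/2,  H_2 = 0.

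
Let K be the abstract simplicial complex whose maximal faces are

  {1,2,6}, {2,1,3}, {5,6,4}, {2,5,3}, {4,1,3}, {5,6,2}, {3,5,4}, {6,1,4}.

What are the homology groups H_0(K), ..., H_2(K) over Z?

Fix the vertex order 1 < 2 < 3 < 4 < 5 < 6 and write every simplex with vertices in increasing order. Then dim K = 2 and the simplices of K are:

  0-simplices (6): [1], [2], [3], [4], [5], [6]
  1-simplices (12): [1,2], [1,3], [1,4], [1,6], [2,3], [2,5], [2,6], [3,4], [3,5], [4,5], [4,6], [5,6]
  2-simplices (8): [1,2,3], [1,2,6], [1,3,4], [1,4,6], [2,3,5], [2,5,6], [3,4,5], [4,5,6]

giving chain groups C_0 ≅ Z^6, C_1 ≅ Z^12, C_2 ≅ Z^8.

Boundary ∂_1: C_1 → C_0 maps an edge to its endpoints' difference, ∂[p,q] = q − p.
As a 6×12 matrix over Z this has rank 5, with invariant factors (1,1,1,1,1).

∂_2: C_2 → C_1 acts by ∂[p,q,r] = [q,r] − [p,r] + [p,q]. For instance
  ∂[1,3,4] = [3,4] − [1,4] + [1,3],
  ∂[1,2,3] = [2,3] − [1,3] + [1,2].
As a 12×8 matrix over Z this has rank 7, with invariant factors (1,1,1,1,1,1,1).

From H_k ≅ ker(∂_k) / im(∂_{k+1}) we obtain:

  H_0: rank C_0 − rank ∂_1 = 6 − 5 = 1, and the invariant factors of ∂_1 are all 1, so H_0 = Z.
  H_1: rank ker ∂_1 − rank ∂_2 = (12 − 5) − 7 = 0, and the invariant factors of ∂_2 are all 1, so H_1 = 0.
  H_2: rank ker ∂_2 − rank ∂_3 = (8 − 7) − 0 = 1, and there is no ∂_3, so H_2 = Z.

H_0 = Z,  H_1 = 0,  H_2 = Z.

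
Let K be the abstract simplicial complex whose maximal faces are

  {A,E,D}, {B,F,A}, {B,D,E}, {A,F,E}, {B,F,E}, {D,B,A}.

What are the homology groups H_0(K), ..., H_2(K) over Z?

H_0 ≅ Z,  H_1 = 0,  H_2 ≅ Z.

Fix the vertex order A < B < D < E < F and write every simplex with vertices in increasing order. Then dim K = 2 and the simplices of K are:

  0-simplices (5): A, B, D, E, F
  1-simplices (9): AB, AD, AE, AF, BD, BE, BF, DE, EF
  2-simplices (6): ABD, ABF, ADE, AEF, BDE, BEF

Hence C_0 ≅ Z^5, C_1 ≅ Z^9, C_2 ≅ Z^6.

The boundary map ∂_1: C_1 → C_0 is given by ∂[p,q] = [q] − [p].
This gives a 5×9 integer matrix of rank 4; reducing to Smith normal form yields diagonal entries (1,1,1,1).

∂_2: C_2 → C_1 maps a triangle to the signed sum of its edges. For instance
  ∂BEF = EF − BF + BE,
  ∂BDE = DE − BE + BD.
As a 9×6 matrix over Z this has rank 5, with invariant factors (1,1,1,1,1).

Now H_k = ker ∂_k / im ∂_{k+1}, so:

  H_0: rank C_0 − rank ∂_1 = 5 − 4 = 1, and the invariant factors of ∂_1 are all 1, so H_0 ≅ Z.
  H_1: rank ker ∂_1 − rank ∂_2 = (9 − 4) − 5 = 0, and the invariant factors of ∂_2 are all 1, so H_1 ≅ 0.
  H_2: rank ker ∂_2 − rank ∂_3 = (6 − 5) − 0 = 1, and there is no ∂_3, so H_2 ≅ Z.

As a check, the Euler characteristic is 5 − 9 + 6 = 2, which agrees with 1 − 0 + 1 = 2.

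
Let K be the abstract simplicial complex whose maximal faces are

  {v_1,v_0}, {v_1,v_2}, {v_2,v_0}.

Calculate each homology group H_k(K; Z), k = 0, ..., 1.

Take the total order v_0 < v_1 < v_2 on the vertex set. Then K (dimension 1) consists of the simplices:

  0-simplices (3): [v_0], [v_1], [v_2]
  1-simplices (3): [v_0,v_1], [v_0,v_2], [v_1,v_2]

so the chain groups are C_0 ≅ Z^3, C_1 ≅ Z^3.

The boundary map ∂_1: C_1 → C_0 sends each edge [p,q] (with p < q) to q − p. For instance
  ∂[v_1,v_2] = [v_2] − [v_1].
This gives a 3×3 integer matrix of rank 2; reducing to Smith normal form yields diagonal entries (1,1).

From H_k ≅ ker(∂_k) / im(∂_{k+1}) we obtain:

  H_0: rank C_0 − rank ∂_1 = 3 − 2 = 1, and the invariant factors of ∂_1 are all 1, so H_0 = Z.
  H_1: rank ker ∂_1 − rank ∂_2 = (3 − 2) − 0 = 1, and there is no ∂_2, so H_1 = Z.

H_0 ≅ Z,  H_1 ≅ Z.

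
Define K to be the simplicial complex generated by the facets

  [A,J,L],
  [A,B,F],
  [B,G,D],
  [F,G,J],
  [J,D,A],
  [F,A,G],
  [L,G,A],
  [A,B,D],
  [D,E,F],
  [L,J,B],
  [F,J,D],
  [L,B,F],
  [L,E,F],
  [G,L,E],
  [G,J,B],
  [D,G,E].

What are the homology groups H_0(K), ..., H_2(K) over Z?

Fix the vertex order A < B < D < E < F < G < J < L and write every simplex with vertices in increasing order. Then dim K = 2 and the simplices of K are:

  0-simplices (8): A, B, D, E, F, G, J, L
  1-simplices (24): AB, AD, AF, AG, AJ, AL, BD, BF, BG, BJ, BL, DE, DF, DG, DJ, EF, EG, EL, FG, FJ, FL, GJ, GL, JL
  2-simplices (16): ABD, ABF, ADJ, AFG, AGL, AJL, BDG, BFL, BGJ, BJL, DEF, DEG, DFJ, EFL, EGL, FGJ

Hence C_0 ≅ Z^8, C_1 ≅ Z^24, C_2 ≅ Z^16.

∂_1: C_1 → C_0 maps an edge to its endpoints' difference, ∂[p,q] = q − p. For instance
  ∂DF = F − D.
This gives a 8×24 integer matrix of rank 7; reducing to Smith normal form yields diagonal entries (1,1,1,1,1,1,1).

∂_2: C_2 → C_1 acts by ∂[p,q,r] = [q,r] − [p,r] + [p,q]. For instance
  ∂ABF = BF − AF + AB,
  ∂BFL = FL − BL + BF.
This gives a 24×16 integer matrix of rank 15; reducing to Smith normal form yields diagonal entries (1,1,1,1,1,1,1,1,1,1,1,1,1,1,1).

Computing H_k = (kernel of ∂_k) / (image of ∂_{k+1}):

  H_0: rank C_0 − rank ∂_1 = 8 − 7 = 1, and the invariant factors of ∂_1 are all 1, so H_0 = Z.
  H_1: rank ker ∂_1 − rank ∂_2 = (24 − 7) − 15 = 2, and the invariant factors of ∂_2 are all 1, so H_1 = Z^2.
  H_2: rank ker ∂_2 − rank ∂_3 = (16 − 15) − 0 = 1, and there is no ∂_3, so H_2 = Z.

(K is a triangulation of the torus T^2.)

H_0 = Z,  H_1 = Z^2,  H_2 = Z.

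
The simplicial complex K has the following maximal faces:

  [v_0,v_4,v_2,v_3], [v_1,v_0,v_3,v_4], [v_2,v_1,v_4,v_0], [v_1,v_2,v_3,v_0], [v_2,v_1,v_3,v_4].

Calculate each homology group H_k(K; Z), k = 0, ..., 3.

H_0 = Z,  H_1 = 0,  H_2 = 0,  H_3 = Z.

Take the total order v_0 < v_1 < v_2 < v_3 < v_4 on the vertex set. Then K (dimension 3) consists of the simplices:

  0-simplices (5): [v_0], [v_1], [v_2], [v_3], [v_4]
  1-simplices (10): [v_0,v_1], [v_0,v_2], [v_0,v_3], [v_0,v_4], [v_1,v_2], [v_1,v_3], [v_1,v_4], [v_2,v_3], [v_2,v_4], [v_3,v_4]
  2-simplices (10): [v_0,v_1,v_2], [v_0,v_1,v_3], [v_0,v_1,v_4], [v_0,v_2,v_3], [v_0,v_2,v_4], [v_0,v_3,v_4], [v_1,v_2,v_3], [v_1,v_2,v_4], [v_1,v_3,v_4], [v_2,v_3,v_4]
  3-simplices (5): [v_0,v_1,v_2,v_3], [v_0,v_1,v_2,v_4], [v_0,v_1,v_3,v_4], [v_0,v_2,v_3,v_4], [v_1,v_2,v_3,v_4]

Hence C_0 ≅ Z^5, C_1 ≅ Z^10, C_2 ≅ Z^10, C_3 ≅ Z^5.

Boundary ∂_1: C_1 → C_0 maps an edge to its endpoints' difference, ∂[p,q] = q − p. For instance
  ∂[v_0,v_4] = [v_4] − [v_0].
As a 5×10 matrix over Z this has rank 4, with invariant factors (1,1,1,1).

∂_2: C_2 → C_1 sends each 2-simplex [p,q,r] to [q,r] − [p,r] + [p,q]. For instance
  ∂[v_0,v_3,v_4] = [v_3,v_4] − [v_0,v_4] + [v_0,v_3],
  ∂[v_1,v_2,v_3] = [v_2,v_3] − [v_1,v_3] + [v_1,v_2].
The 10×10 boundary matrix has rank 6 and Smith normal form diag(1,1,1,1,1,1).

The boundary map ∂_3: C_3 → C_2 sends each 3-simplex σ to the alternating sum Σ_i (−1)^i (σ with its i-th vertex removed). For instance
  ∂[v_0,v_1,v_3,v_4] = [v_1,v_3,v_4] − [v_0,v_3,v_4] + [v_0,v_1,v_4] − [v_0,v_1,v_3],
  ∂[v_1,v_2,v_3,v_4] = [v_2,v_3,v_4] − [v_1,v_3,v_4] + [v_1,v_2,v_4] − [v_1,v_2,v_3].
As a 10×5 matrix over Z this has rank 4, with invariant factors (1,1,1,1).

Computing H_k = (kernel of ∂_k) / (image of ∂_{k+1}):

  H_0: rank C_0 − rank ∂_1 = 5 − 4 = 1, and the invariant factors of ∂_1 are all 1, so H_0 = Z.
  H_1: rank ker ∂_1 − rank ∂_2 = (10 − 4) − 6 = 0, and the invariant factors of ∂_2 are all 1, so H_1 = 0.
  H_2: rank ker ∂_2 − rank ∂_3 = (10 − 6) − 4 = 0, and the invariant factors of ∂_3 are all 1, so H_2 = 0.
  H_3: rank ker ∂_3 − rank ∂_4 = (5 − 4) − 0 = 1, and there is no ∂_4, so H_3 = Z.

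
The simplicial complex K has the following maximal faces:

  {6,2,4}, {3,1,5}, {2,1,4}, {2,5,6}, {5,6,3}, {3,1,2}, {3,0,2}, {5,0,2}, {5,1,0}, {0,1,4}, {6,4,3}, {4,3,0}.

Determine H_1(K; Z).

H_1 ≅ Z/2Z.

Take the total order 0 < 1 < 2 < 3 < 4 < 5 < 6 on the vertex set. Then K (dimension 2) consists of the simplices:

  0-simplices (7): [0], [1], [2], [3], [4], [5], [6]
  1-simplices (18): [0,1], [0,2], [0,3], [0,4], [0,5], [1,2], [1,3], [1,4], [1,5], [2,3], [2,4], [2,5], [2,6], [3,4], [3,5], [3,6], [4,6], [5,6]
  2-simplices (12): [0,1,4], [0,1,5], [0,2,3], [0,2,5], [0,3,4], [1,2,3], [1,2,4], [1,3,5], [2,4,6], [2,5,6], [3,4,6], [3,5,6]

so the chain groups are C_0 ≅ Z^7, C_1 ≅ Z^18, C_2 ≅ Z^12.

The boundary map ∂_1: C_1 → C_0 is given by ∂[p,q] = [q] − [p].
The 7×18 boundary matrix has rank 6 and Smith normal form diag(1,1,1,1,1,1).

Boundary ∂_2: C_2 → C_1 acts by ∂[p,q,r] = [q,r] − [p,r] + [p,q]. For instance
  ∂[1,2,4] = [2,4] − [1,4] + [1,2],
  ∂[1,3,5] = [3,5] − [1,5] + [1,3].
As a 18×12 matrix over Z this has rank 12, with invariant factors (1,1,1,1,1,1,1,1,1,1,1,2).

Computing H_k = (kernel of ∂_k) / (image of ∂_{k+1}):

  H_1: rank ker ∂_1 − rank ∂_2 = (18 − 6) − 12 = 0, and ∂_2 has invariant factor 2 > 1, so H_1 ≅ Z/2Z.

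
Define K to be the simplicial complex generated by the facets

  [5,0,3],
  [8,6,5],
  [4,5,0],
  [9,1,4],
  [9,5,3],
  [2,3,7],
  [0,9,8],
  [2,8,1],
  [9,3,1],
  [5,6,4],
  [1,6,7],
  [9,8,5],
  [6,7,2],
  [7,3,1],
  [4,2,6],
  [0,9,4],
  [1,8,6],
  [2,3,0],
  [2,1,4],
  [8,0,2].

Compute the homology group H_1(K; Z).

We work with the vertex ordering 0 < 1 < 2 < 3 < 4 < 5 < 6 < 7 < 8 < 9. The simplices of K, each written with vertices in increasing order, are:

  0-simplices (10): [0], [1], [2], [3], [4], [5], [6], [7], [8], [9]
  1-simplices (30): (30 of them)
  2-simplices (20): (20 of them)

Hence C_0 ≅ Z^10, C_1 ≅ Z^30, C_2 ≅ Z^20.

The boundary map ∂_1: C_1 → C_0 is given by ∂[p,q] = [q] − [p].
The 10×30 boundary matrix has rank 9 and Smith normal form diag(1,1,1,1,1,1,1,1,1).

The boundary map ∂_2: C_2 → C_1 sends each 2-simplex [p,q,r] to [q,r] − [p,r] + [p,q]. For instance
  ∂[2,4,6] = [4,6] − [2,6] + [2,4],
  ∂[0,4,9] = [4,9] − [0,9] + [0,4].
This gives a 30×20 integer matrix of rank 20; reducing to Smith normal form yields diagonal entries (1,1,1,1,1,1,1,1,1,1,1,1,1,1,1,1,1,1,1,2).

Reading off H_k = ker ∂_k / im ∂_{k+1}:

  H_1: rank ker ∂_1 − rank ∂_2 = (30 − 9) − 20 = 1, and ∂_2 has invariant factor 2 > 1, so H_1 = Z ⊕ Z/2.

H_1 = Z ⊕ Z/2.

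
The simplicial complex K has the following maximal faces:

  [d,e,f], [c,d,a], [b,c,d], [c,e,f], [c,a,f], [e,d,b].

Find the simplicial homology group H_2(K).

Fix the vertex order a < b < c < d < e < f and write every simplex with vertices in increasing order. Then dim K = 2 and the simplices of K are:

  0-simplices (6): a, b, c, d, e, f
  1-simplices (12): ac, ad, af, bc, bd, be, cd, ce, cf, de, df, ef
  2-simplices (6): acd, acf, bcd, bde, cef, def

giving chain groups C_0 ≅ Z^6, C_1 ≅ Z^12, C_2 ≅ Z^6.

Boundary ∂_1: C_1 → C_0 maps an edge to its endpoints' difference, ∂[p,q] = q − p. For instance
  ∂ad = d − a.
This gives a 6×12 integer matrix of rank 5; reducing to Smith normal form yields diagonal entries (1,1,1,1,1).

∂_2: C_2 → C_1 maps a triangle to the signed sum of its edges. For instance
  ∂bcd = cd − bd + bc,
  ∂acd = cd − ad + ac.
This gives a 12×6 integer matrix of rank 6; reducing to Smith normal form yields diagonal entries (1,1,1,1,1,1).

Computing H_k = (kernel of ∂_k) / (image of ∂_{k+1}):

  H_2: rank ker ∂_2 − rank ∂_3 = (6 − 6) − 0 = 0, and there is no ∂_3, so H_2 = 0.

(K is a triangulation of the cylinder S^1 x I.)

H_2 ≅ 0.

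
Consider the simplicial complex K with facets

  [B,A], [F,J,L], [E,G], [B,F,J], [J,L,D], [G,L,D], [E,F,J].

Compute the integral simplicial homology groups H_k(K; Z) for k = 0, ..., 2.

H_0 ≅ Z,  H_1 ≅ Z,  H_2 = 0.

We work with the vertex ordering A < B < D < E < F < G < J < L. The simplices of K, each written with vertices in increasing order, are:

  0-simplices (8): A, B, D, E, F, G, J, L
  1-simplices (13): AB, BF, BJ, DG, DJ, DL, EF, EG, EJ, FJ, FL, GL, JL
  2-simplices (5): BFJ, DGL, DJL, EFJ, FJL

giving chain groups C_0 ≅ Z^8, C_1 ≅ Z^13, C_2 ≅ Z^5.

Boundary ∂_1: C_1 → C_0 is given by ∂[p,q] = [q] − [p]. For instance
  ∂EF = F − E.
The resulting 8×13 matrix has rank 7, and its Smith normal form has invariant factors (1,1,1,1,1,1,1).

The boundary map ∂_2: C_2 → C_1 maps a triangle to the signed sum of its edges. For instance
  ∂DJL = JL − DL + DJ,
  ∂DGL = GL − DL + DG.
This gives a 13×5 integer matrix of rank 5; reducing to Smith normal form yields diagonal entries (1,1,1,1,1).

Now H_k = ker ∂_k / im ∂_{k+1}, so:

  H_0: rank C_0 − rank ∂_1 = 8 − 7 = 1, and the invariant factors of ∂_1 are all 1, so H_0 ≅ Z.
  H_1: rank ker ∂_1 − rank ∂_2 = (13 − 7) − 5 = 1, and the invariant factors of ∂_2 are all 1, so H_1 ≅ Z.
  H_2: rank ker ∂_2 − rank ∂_3 = (5 − 5) − 0 = 0, and there is no ∂_3, so H_2 ≅ 0.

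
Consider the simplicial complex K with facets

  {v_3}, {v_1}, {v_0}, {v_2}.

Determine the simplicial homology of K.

H_0 ≅ Z^4.

Take the total order v_0 < v_1 < v_2 < v_3 on the vertex set. Then K (dimension 0) consists of the simplices:

  0-simplices (4): [v_0], [v_1], [v_2], [v_3]

so the chain groups are C_0 ≅ Z^4.

Computing H_k = (kernel of ∂_k) / (image of ∂_{k+1}):

  H_0: rank C_0 − rank ∂_1 = 4 − 0 = 4, and there is no ∂_1, so H_0 ≅ Z^4.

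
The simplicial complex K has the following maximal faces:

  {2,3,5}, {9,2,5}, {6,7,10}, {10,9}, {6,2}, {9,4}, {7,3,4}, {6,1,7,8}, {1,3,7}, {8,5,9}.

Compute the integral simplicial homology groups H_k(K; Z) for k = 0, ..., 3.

H_0 ≅ Z,  H_1 ≅ Z^4,  H_2 = 0,  H_3 = 0.

Order the vertices as 1 < 2 < 3 < 4 < 5 < 6 < 7 < 8 < 9 < 10. Listing each simplex with vertices in this order, K has dimension 3 with simplices:

  0-simplices (10): [1], [2], [3], [4], [5], [6], [7], [8], [9], [10]
  1-simplices (22): [1,3], [1,6], [1,7], [1,8], [2,3], [2,5], [2,6], [2,9], [3,4], [3,5], [3,7], [4,7], [4,9], [5,8], [5,9], [6,7], [6,8], [6,10], [7,8], [7,10], [8,9], [9,10]
  2-simplices (10): [1,3,7], [1,6,7], [1,6,8], [1,7,8], [2,3,5], [2,5,9], [3,4,7], [5,8,9], [6,7,8], [6,7,10]
  3-simplices (1): [1,6,7,8]

giving chain groups C_0 ≅ Z^10, C_1 ≅ Z^22, C_2 ≅ Z^10, C_3 ≅ Z^1.

Boundary ∂_1: C_1 → C_0 is given by ∂[p,q] = [q] − [p]. For instance
  ∂[3,4] = [4] − [3].
The resulting 10×22 matrix has rank 9, and its Smith normal form has invariant factors (1,1,1,1,1,1,1,1,1).

The boundary map ∂_2: C_2 → C_1 sends each 2-simplex [p,q,r] to [q,r] − [p,r] + [p,q]. For instance
  ∂[2,5,9] = [5,9] − [2,9] + [2,5],
  ∂[3,4,7] = [4,7] − [3,7] + [3,4].
This gives a 22×10 integer matrix of rank 9; reducing to Smith normal form yields diagonal entries (1,1,1,1,1,1,1,1,1).

The boundary map ∂_3: C_3 → C_2 sends each 3-simplex σ to the alternating sum Σ_i (−1)^i (σ with its i-th vertex removed). For instance
  ∂[1,6,7,8] = [6,7,8] − [1,7,8] + [1,6,8] − [1,6,7].
The resulting 10×1 matrix has rank 1, and its Smith normal form has invariant factors (1).

Reading off H_k = ker ∂_k / im ∂_{k+1}:

  H_0: rank C_0 − rank ∂_1 = 10 − 9 = 1, and the invariant factors of ∂_1 are all 1, so H_0 ≅ Z.
  H_1: rank ker ∂_1 − rank ∂_2 = (22 − 9) − 9 = 4, and the invariant factors of ∂_2 are all 1, so H_1 ≅ Z^4.
  H_2: rank ker ∂_2 − rank ∂_3 = (10 − 9) − 1 = 0, and the invariant factors of ∂_3 are all 1, so H_2 ≅ 0.
  H_3: rank ker ∂_3 − rank ∂_4 = (1 − 1) − 0 = 0, and there is no ∂_4, so H_3 ≅ 0.

As a check, the Euler characteristic is 10 − 22 + 10 − 1 = -3, which agrees with 1 − 4 + 0 − 0 = -3.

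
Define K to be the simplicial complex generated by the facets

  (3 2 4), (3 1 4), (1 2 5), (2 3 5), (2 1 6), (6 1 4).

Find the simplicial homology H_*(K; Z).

H_0 ≅ Z,  H_1 ≅ Z,  H_2 = 0.

Fix the vertex order 1 < 2 < 3 < 4 < 5 < 6 and write every simplex with vertices in increasing order. Then dim K = 2 and the simplices of K are:

  0-simplices (6): [1], [2], [3], [4], [5], [6]
  1-simplices (12): [1,2], [1,3], [1,4], [1,5], [1,6], [2,3], [2,4], [2,5], [2,6], [3,4], [3,5], [4,6]
  2-simplices (6): [1,2,5], [1,2,6], [1,3,4], [1,4,6], [2,3,4], [2,3,5]

so the chain groups are C_0 ≅ Z^6, C_1 ≅ Z^12, C_2 ≅ Z^6.

Boundary ∂_1: C_1 → C_0 sends each edge [p,q] (with p < q) to q − p.
This gives a 6×12 integer matrix of rank 5; reducing to Smith normal form yields diagonal entries (1,1,1,1,1).

The boundary map ∂_2: C_2 → C_1 acts by ∂[p,q,r] = [q,r] − [p,r] + [p,q]. For instance
  ∂[2,3,5] = [3,5] − [2,5] + [2,3],
  ∂[2,3,4] = [3,4] − [2,4] + [2,3].
As a 12×6 matrix over Z this has rank 6, with invariant factors (1,1,1,1,1,1).

From H_k ≅ ker(∂_k) / im(∂_{k+1}) we obtain:

  H_0: rank C_0 − rank ∂_1 = 6 − 5 = 1, and the invariant factors of ∂_1 are all 1, so H_0 = Z.
  H_1: rank ker ∂_1 − rank ∂_2 = (12 − 5) − 6 = 1, and the invariant factors of ∂_2 are all 1, so H_1 = Z.
  H_2: rank ker ∂_2 − rank ∂_3 = (6 − 6) − 0 = 0, and there is no ∂_3, so H_2 = 0.

(K is a triangulation of the cylinder S^1 x I.)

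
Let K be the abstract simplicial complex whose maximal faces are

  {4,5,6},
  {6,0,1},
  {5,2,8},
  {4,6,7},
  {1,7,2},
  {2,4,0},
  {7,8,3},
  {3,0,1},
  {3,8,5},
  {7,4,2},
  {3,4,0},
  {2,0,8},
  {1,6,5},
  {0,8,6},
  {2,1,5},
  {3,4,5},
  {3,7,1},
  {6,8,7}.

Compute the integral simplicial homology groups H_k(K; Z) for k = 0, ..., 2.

H_0 ≅ Z,  H_1 ≅ Z^2,  H_2 ≅ Z.

K has 9 vertices, 27 edges, 18 triangles.
rank ∂_0 = 0, rank ∂_1 = 8 ⇒ b_0 = 9 − 0 − 8 = 1; all invariant factors of ∂_1 are 1 so no torsion. So H_0 = Z.
rank ∂_1 = 8, rank ∂_2 = 17 ⇒ b_1 = 27 − 8 − 17 = 2; all invariant factors of ∂_2 are 1 so no torsion. So H_1 = Z^2.
rank ∂_2 = 17, rank ∂_3 = 0 ⇒ b_2 = 18 − 17 − 0 = 1. So H_2 = Z.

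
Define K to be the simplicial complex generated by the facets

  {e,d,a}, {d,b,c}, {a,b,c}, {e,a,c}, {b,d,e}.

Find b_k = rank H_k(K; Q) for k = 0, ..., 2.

Fix the vertex order a < b < c < d < e and write every simplex with vertices in increasing order. Then dim K = 2 and the simplices of K are:

  0-simplices (5): a, b, c, d, e
  1-simplices (10): ab, ac, ad, ae, bc, bd, be, cd, ce, de
  2-simplices (5): abc, ace, ade, bcd, bde

giving chain groups C_0 ≅ Z^5, C_1 ≅ Z^10, C_2 ≅ Z^5.

Boundary ∂_1: C_1 → C_0 maps an edge to its endpoints' difference, ∂[p,q] = q − p.
The resulting 5×10 matrix has rank 4, and its Smith normal form has invariant factors (1,1,1,1).

The boundary map ∂_2: C_2 → C_1 maps a triangle to the signed sum of its edges. For instance
  ∂bcd = cd − bd + bc,
  ∂bde = de − be + bd.
This gives a 10×5 integer matrix of rank 5; reducing to Smith normal form yields diagonal entries (1,1,1,1,1).

Reading off H_k = ker ∂_k / im ∂_{k+1}:

  H_0: rank C_0 − rank ∂_1 = 5 − 4 = 1, and the invariant factors of ∂_1 are all 1, so H_0 = Z.
  H_1: rank ker ∂_1 − rank ∂_2 = (10 − 4) − 5 = 1, and the invariant factors of ∂_2 are all 1, so H_1 = Z.
  H_2: rank ker ∂_2 − rank ∂_3 = (5 − 5) − 0 = 0, and there is no ∂_3, so H_2 = 0.

As a check, the Euler characteristic is 5 − 10 + 5 = 0, which agrees with 1 − 1 + 0 = 0.
(K is a triangulation of the Möbius band.)

Hence the Betti numbers are b_0 = 1, b_1 = 1, b_2 = 0.

b_0 = 1, b_1 = 1, b_2 = 0.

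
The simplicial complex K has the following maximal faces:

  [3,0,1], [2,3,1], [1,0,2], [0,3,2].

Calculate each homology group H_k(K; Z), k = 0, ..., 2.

K has 4 vertices, 6 edges, 4 triangles.
rank ∂_0 = 0, rank ∂_1 = 3 ⇒ b_0 = 4 − 0 − 3 = 1; all invariant factors of ∂_1 are 1 so no torsion. So H_0 = Z.
rank ∂_1 = 3, rank ∂_2 = 3 ⇒ b_1 = 6 − 3 − 3 = 0; all invariant factors of ∂_2 are 1 so no torsion. So H_1 = 0.
rank ∂_2 = 3, rank ∂_3 = 0 ⇒ b_2 = 4 − 3 − 0 = 1. So H_2 = Z.

H_0 ≅ Z,  H_1 = 0,  H_2 ≅ Z.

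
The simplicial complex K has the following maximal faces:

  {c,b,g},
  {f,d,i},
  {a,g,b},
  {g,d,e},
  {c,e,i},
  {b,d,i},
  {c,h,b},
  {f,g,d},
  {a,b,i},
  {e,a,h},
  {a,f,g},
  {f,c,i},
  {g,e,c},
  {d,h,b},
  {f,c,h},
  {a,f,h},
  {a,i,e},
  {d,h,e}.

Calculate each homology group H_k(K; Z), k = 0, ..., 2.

H_0 ≅ Z,  H_1 ≅ Z^2,  H_2 ≅ Z.

Take the total order a < b < c < d < e < f < g < h < i on the vertex set. Then K (dimension 2) consists of the simplices:

  0-simplices (9): a, b, c, d, e, f, g, h, i
  1-simplices (27): ab, ae, af, ag, ah, ai, bc, bd, bg, bh, bi, ce, cf, cg, ch, ci, de, df, dg, dh, di, eg, eh, ei, fg, fh, fi
  2-simplices (18): abg, abi, aeh, aei, afg, afh, bcg, bch, bdh, bdi, ceg, cei, cfh, cfi, deg, deh, dfg, dfi

so the chain groups are C_0 ≅ Z^9, C_1 ≅ Z^27, C_2 ≅ Z^18.

∂_1: C_1 → C_0 sends each edge [p,q] (with p < q) to q − p.
As a 9×27 matrix over Z this has rank 8, with invariant factors (1,1,1,1,1,1,1,1).

∂_2: C_2 → C_1 acts by ∂[p,q,r] = [q,r] − [p,r] + [p,q]. For instance
  ∂bch = ch − bh + bc,
  ∂afg = fg − ag + af.
The resulting 27×18 matrix has rank 17, and its Smith normal form has invariant factors (1,1,1,1,1,1,1,1,1,1,1,1,1,1,1,1,1).

Reading off H_k = ker ∂_k / im ∂_{k+1}:

  H_0: rank C_0 − rank ∂_1 = 9 − 8 = 1, and the invariant factors of ∂_1 are all 1, so H_0 = Z.
  H_1: rank ker ∂_1 − rank ∂_2 = (27 − 8) − 17 = 2, and the invariant factors of ∂_2 are all 1, so H_1 = Z^2.
  H_2: rank ker ∂_2 − rank ∂_3 = (18 − 17) − 0 = 1, and there is no ∂_3, so H_2 = Z.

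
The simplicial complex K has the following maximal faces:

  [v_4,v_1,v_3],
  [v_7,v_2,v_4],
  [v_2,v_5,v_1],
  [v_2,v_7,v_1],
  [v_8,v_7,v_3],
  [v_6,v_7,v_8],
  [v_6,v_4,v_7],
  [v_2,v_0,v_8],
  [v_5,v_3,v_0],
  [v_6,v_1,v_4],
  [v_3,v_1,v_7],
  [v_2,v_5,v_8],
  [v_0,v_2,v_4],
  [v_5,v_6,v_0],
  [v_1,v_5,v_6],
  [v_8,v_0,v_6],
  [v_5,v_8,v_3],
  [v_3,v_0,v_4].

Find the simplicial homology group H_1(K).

Take the total order v_0 < v_1 < v_2 < v_3 < v_4 < v_5 < v_6 < v_7 < v_8 on the vertex set. Then K (dimension 2) consists of the simplices:

  0-simplices (9): [v_0], [v_1], [v_2], [v_3], [v_4], [v_5], [v_6], [v_7], [v_8]
  1-simplices (27): (27 of them)
  2-simplices (18): (18 of them)

Hence C_0 ≅ Z^9, C_1 ≅ Z^27, C_2 ≅ Z^18.

Boundary ∂_1: C_1 → C_0 is given by ∂[p,q] = [q] − [p]. For instance
  ∂[v_5,v_6] = [v_6] − [v_5].
The resulting 9×27 matrix has rank 8, and its Smith normal form has invariant factors (1,1,1,1,1,1,1,1).

The boundary map ∂_2: C_2 → C_1 acts by ∂[p,q,r] = [q,r] − [p,r] + [p,q]. For instance
  ∂[v_0,v_3,v_5] = [v_3,v_5] − [v_0,v_5] + [v_0,v_3],
  ∂[v_3,v_5,v_8] = [v_5,v_8] − [v_3,v_8] + [v_3,v_5].
The resulting 27×18 matrix has rank 18, and its Smith normal form has invariant factors (1,1,1,1,1,1,1,1,1,1,1,1,1,1,1,1,1,2).

Now H_k = ker ∂_k / im ∂_{k+1}, so:

  H_1: rank ker ∂_1 − rank ∂_2 = (27 − 8) − 18 = 1, and ∂_2 has invariant factor 2 > 1, so H_1 ≅ Z ⊕ Z/2.

H_1 ≅ Z ⊕ Z/2.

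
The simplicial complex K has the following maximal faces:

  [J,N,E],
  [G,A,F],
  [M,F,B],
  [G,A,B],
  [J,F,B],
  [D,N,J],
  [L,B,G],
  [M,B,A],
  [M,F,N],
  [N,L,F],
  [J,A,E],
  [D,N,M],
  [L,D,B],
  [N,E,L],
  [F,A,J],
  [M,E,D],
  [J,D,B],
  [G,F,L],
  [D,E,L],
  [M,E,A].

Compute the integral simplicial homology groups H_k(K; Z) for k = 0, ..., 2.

H_0 = Z,  H_1 = Z ⊕ Z_2,  H_2 = 0.

Fix the vertex order A < B < D < E < F < G < J < L < M < N and write every simplex with vertices in increasing order. Then dim K = 2 and the simplices of K are:

  0-simplices (10): A, B, D, E, F, G, J, L, M, N
  1-simplices (30): AB, AE, AF, AG, AJ, AM, BD, BF, BG, BJ, BL, BM, DE, DJ, DL, DM, DN, EJ, EL, EM, EN, FG, FJ, FL, FM, FN, GL, JN, LN, MN
  2-simplices (20): ABG, ABM, AEJ, AEM, AFG, AFJ, BDJ, BDL, BFJ, BFM, BGL, DEL, DEM, DJN, DMN, EJN, ELN, FGL, FLN, FMN

so the chain groups are C_0 ≅ Z^10, C_1 ≅ Z^30, C_2 ≅ Z^20.

Boundary ∂_1: C_1 → C_0 is given by ∂[p,q] = [q] − [p]. For instance
  ∂FL = L − F.
The resulting 10×30 matrix has rank 9, and its Smith normal form has invariant factors (1,1,1,1,1,1,1,1,1).

The boundary map ∂_2: C_2 → C_1 acts by ∂[p,q,r] = [q,r] − [p,r] + [p,q]. For instance
  ∂BFJ = FJ − BJ + BF,
  ∂ABG = BG − AG + AB.
As a 30×20 matrix over Z this has rank 20, with invariant factors (1,1,1,1,1,1,1,1,1,1,1,1,1,1,1,1,1,1,1,2).

Now H_k = ker ∂_k / im ∂_{k+1}, so:

  H_0: rank C_0 − rank ∂_1 = 10 − 9 = 1, and the invariant factors of ∂_1 are all 1, so H_0 ≅ Z.
  H_1: rank ker ∂_1 − rank ∂_2 = (30 − 9) − 20 = 1, and ∂_2 has invariant factor 2 > 1, so H_1 ≅ Z ⊕ Z_2.
  H_2: rank ker ∂_2 − rank ∂_3 = (20 − 20) − 0 = 0, and there is no ∂_3, so H_2 ≅ 0.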